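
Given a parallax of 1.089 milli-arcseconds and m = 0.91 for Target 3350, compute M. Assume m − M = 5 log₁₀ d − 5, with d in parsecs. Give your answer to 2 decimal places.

M = -8.90

d = 1/p = 1/0.001089″ = 918.27 pc.
m − M = 5 log₁₀(918.27) − 5 = 14.8149 − 5 = 9.8149.
M = m − (m − M) = 0.91 − 9.8149 = -8.90.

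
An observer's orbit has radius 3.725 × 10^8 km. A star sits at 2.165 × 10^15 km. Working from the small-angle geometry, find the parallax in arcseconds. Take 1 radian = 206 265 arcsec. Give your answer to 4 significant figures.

0.03549 arcsec

θ ≈ B/d = (3.725 × 10^8) / (2.165 × 10^15) = 1.7206 × 10^-7 rad.
In arcseconds: 1.7206 × 10^-7 × 206265 = 0.03549″.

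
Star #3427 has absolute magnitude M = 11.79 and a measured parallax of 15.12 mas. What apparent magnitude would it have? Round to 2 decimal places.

d = 1/p = 1/0.01512″ = 66.138 pc.
m − M = 5 log₁₀ d − 5 = 5 log₁₀(66.138) − 5 = 9.1023 − 5 = 4.1023.
m = M + (m − M) = 11.79 + 4.1023 = 15.89.

m = 15.89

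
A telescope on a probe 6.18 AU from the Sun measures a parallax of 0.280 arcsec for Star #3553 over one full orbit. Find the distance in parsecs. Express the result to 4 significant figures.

With baseline B (in AU) and parallax p (in arcsec), d = B/p parsecs.
d = 6.18 / 0.280 = 22.071 pc.

22.07 pc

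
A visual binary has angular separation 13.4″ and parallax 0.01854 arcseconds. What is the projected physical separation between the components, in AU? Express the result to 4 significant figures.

d = 1/p = 1/0.01854″ = 53.937 pc.
At distance d (pc), an angle of θ arcsec spans θ·d AU: s = 13.4 × 53.937 = 722.76 AU.

722.8 AU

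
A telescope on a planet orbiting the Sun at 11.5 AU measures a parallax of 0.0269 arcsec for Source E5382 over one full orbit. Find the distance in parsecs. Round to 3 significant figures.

With baseline B (in AU) and parallax p (in arcsec), d = B/p parsecs.
d = 11.5 / 0.0269 = 427.51 pc.

428 pc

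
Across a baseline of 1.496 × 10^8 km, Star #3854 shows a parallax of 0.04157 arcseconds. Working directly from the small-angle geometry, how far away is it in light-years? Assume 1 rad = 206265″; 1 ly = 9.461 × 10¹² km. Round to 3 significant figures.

θ = 0.04157″ = 0.04157/206265 = 2.0154 × 10^-7 rad.
d = B/θ = (1.496 × 10^8) / (2.0154 × 10^-7) = 7.4228 × 10^14 km = (7.4228 × 10^14) / (9.461 × 10^12) ly = 78.457 ly.

78.5 ly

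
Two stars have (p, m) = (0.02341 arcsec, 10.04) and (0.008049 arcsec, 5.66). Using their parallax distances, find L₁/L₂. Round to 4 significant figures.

d₁ = 1/p₁ = 1/0.02341″ = 42.717 pc; d₂ = 1/p₂ = 1/0.008049″ = 124.24 pc.
M₁ = m₁ − 5 log₁₀ d₁ + 5 = 10.04 − 8.1530 + 5 = 6.8870.
M₂ = 5.66 − 10.4713 + 5 = 0.1887.
L₁/L₂ = 10^(0.4(M₂ − M₁)) = 10^(0.4 × (-6.6983)) = 10^(-2.67932) = 0.0020926.

L₁/L₂ = 0.002093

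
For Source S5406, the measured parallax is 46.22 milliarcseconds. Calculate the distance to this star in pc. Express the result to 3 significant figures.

p = 46.22 milliarcseconds = 0.04622 arcsec.
d = 1/p = 1/0.04622 = 21.636 pc.

21.6 pc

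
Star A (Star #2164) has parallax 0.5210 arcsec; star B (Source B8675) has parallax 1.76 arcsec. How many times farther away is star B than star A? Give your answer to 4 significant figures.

Since d = 1/p, d_B/d_A = p_A/p_B.
= 0.5210 / 1.76 = 0.29602.

0.2960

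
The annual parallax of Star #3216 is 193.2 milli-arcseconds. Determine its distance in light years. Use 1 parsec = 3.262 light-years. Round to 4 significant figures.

16.88 light years

p = 193.2 milli-arcseconds = 0.1932 arcsec.
d = 1/p = 1/0.1932 = 5.176 pc.
In light-years: 5.176 × 3.262 = 16.884 ly.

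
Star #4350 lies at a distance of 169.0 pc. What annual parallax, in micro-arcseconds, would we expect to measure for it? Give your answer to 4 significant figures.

5917 μas

p = 1/d = 1/169 = 0.0059172 arcsec.
= 0.0059172 × 10⁶ = 5917.2 μas.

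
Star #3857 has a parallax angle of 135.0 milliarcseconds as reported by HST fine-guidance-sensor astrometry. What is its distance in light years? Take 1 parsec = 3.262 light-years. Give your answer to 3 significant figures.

24.2 light years

p = 135.0 milliarcseconds = 0.1350 arcsec.
d = 1/p = 1/0.1350 = 7.4074 pc.
In light-years: 7.4074 × 3.262 = 24.163 ly.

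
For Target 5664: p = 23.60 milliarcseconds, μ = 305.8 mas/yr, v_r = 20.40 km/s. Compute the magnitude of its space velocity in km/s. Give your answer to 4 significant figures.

64.72 km/s

d = 1/p = 1/0.02360″ = 42.373 pc.
μ = 305.8 mas/yr = 0.3058 ″/yr.
v_t = 4.740 μ d = 4.740 × 0.3058 × 42.373 = 61.419 km/s.
v = √(v_r² + v_t²) = √(20.40² + 61.419²) = √4188.45 = 64.718 km/s.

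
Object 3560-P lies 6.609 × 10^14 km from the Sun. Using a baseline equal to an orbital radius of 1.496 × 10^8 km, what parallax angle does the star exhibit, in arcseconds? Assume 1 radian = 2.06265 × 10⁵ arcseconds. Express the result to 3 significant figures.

0.0467 arcsec

θ ≈ B/d = (1.496 × 10^8) / (6.609 × 10^14) = 2.2636 × 10^-7 rad.
In arcseconds: 2.2636 × 10^-7 × 206265 = 0.04669″.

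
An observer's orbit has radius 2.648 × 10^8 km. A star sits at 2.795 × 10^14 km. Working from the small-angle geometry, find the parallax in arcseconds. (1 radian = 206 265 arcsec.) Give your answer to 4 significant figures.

θ ≈ B/d = (2.648 × 10^8) / (2.795 × 10^14) = 9.4741 × 10^-7 rad.
In arcseconds: 9.4741 × 10^-7 × 206265 = 0.19542″.

0.1954 arcsec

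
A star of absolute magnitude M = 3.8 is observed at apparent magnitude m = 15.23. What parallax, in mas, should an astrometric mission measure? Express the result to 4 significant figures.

0.5176 mas

m − M = 15.23 − 3.8 = 11.43.
d = 10^((m−M)/5 + 1) = 10^3.286 = 1932 pc.
p = 1/d = 1/1932 = 0.0005176 arcsec = 0.5176 mas.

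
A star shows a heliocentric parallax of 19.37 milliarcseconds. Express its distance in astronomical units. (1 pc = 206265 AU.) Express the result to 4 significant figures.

1.065 × 10^7 AU

p = 19.37 milliarcseconds = 0.01937 arcsec.
d = 1/p = 1/0.01937 = 51.626 pc.
In AU: 51.626 × 206265 = 1.0649 × 10^7 AU.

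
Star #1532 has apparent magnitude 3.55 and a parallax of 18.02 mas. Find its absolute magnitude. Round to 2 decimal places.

d = 1/p = 1/0.01802″ = 55.494 pc.
m − M = 5 log₁₀(55.494) − 5 = 8.7212 − 5 = 3.7212.
M = m − (m − M) = 3.55 − 3.7212 = -0.17.

M = -0.17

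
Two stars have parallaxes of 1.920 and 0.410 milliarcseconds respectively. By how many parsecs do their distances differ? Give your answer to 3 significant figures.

d_A = 1/0.001920″ = 520.83 pc; d_B = 1/0.0004100″ = 2439 pc.
|d_B − d_A| = |2439 − 520.83| = 1918.2 pc.

1920 pc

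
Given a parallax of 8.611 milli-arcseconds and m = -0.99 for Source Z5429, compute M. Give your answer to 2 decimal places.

M = -6.31

d = 1/p = 1/0.008611″ = 116.13 pc.
m − M = 5 log₁₀(116.13) − 5 = 10.3247 − 5 = 5.3247.
M = m − (m − M) = -0.99 − 5.3247 = -6.31.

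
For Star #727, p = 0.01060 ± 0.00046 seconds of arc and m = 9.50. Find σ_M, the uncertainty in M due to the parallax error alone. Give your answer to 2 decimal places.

σ_M = 0.09 mag

M = m − 5 log₁₀ d + 5 = m + 5 log₁₀ p + 5, so ∂M/∂p = 5/(p ln 10).
σ_M = (5/ln 10) · (σ_p/p) = 2.1715 × 0.00046/0.01060 = 2.1715 × 0.043396 = 0.094234.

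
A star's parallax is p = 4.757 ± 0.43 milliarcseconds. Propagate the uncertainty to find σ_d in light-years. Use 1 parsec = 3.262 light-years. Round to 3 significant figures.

d = 1/p, so σ_d = σ_p / p².
σ_d = 0.000430 / (0.004757)² = 0.000430 / 0.000022629 = 19.002 pc = 19.002 × 3.262 ly = 61.985 ly.

62.0 ly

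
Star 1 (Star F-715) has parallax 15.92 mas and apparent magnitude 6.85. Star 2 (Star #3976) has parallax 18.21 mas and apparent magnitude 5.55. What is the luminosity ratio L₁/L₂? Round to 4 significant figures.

L₁/L₂ = 0.3951

d₁ = 1/p₁ = 1/0.01592″ = 62.814 pc; d₂ = 1/p₂ = 1/0.01821″ = 54.915 pc.
M₁ = m₁ − 5 log₁₀ d₁ + 5 = 6.85 − 8.9903 + 5 = 2.8597.
M₂ = 5.55 − 8.6985 + 5 = 1.8515.
L₁/L₂ = 10^(0.4(M₂ − M₁)) = 10^(0.4 × (-1.0082)) = 10^(-0.40328) = 0.39511.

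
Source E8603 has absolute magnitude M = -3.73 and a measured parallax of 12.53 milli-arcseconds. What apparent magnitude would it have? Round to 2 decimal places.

m = 0.78

d = 1/p = 1/0.01253″ = 79.808 pc.
m − M = 5 log₁₀ d − 5 = 5 log₁₀(79.808) − 5 = 9.5102 − 5 = 4.5102.
m = M + (m − M) = -3.73 + 4.5102 = 0.78.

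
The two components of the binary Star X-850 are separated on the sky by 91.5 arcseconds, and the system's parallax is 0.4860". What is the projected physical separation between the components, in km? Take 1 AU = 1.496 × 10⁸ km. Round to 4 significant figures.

d = 1/p = 1/0.4860″ = 2.0576 pc.
At distance d (pc), an angle of θ arcsec spans θ·d AU: s = 91.5 × 2.0576 = 188.27 AU.
= 188.27 × 1.496 × 10⁸ km = 2.8165 × 10^10 km.

2.817 × 10^10 km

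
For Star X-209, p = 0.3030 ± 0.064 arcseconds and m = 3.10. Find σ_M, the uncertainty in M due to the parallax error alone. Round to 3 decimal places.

M = m − 5 log₁₀ d + 5 = m + 5 log₁₀ p + 5, so ∂M/∂p = 5/(p ln 10).
σ_M = (5/ln 10) · (σ_p/p) = 2.1715 × 0.064/0.3030 = 2.1715 × 0.21122 = 0.45866.

σ_M = 0.459 mag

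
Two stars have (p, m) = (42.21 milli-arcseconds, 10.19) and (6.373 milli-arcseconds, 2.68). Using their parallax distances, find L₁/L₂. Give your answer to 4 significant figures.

d₁ = 1/p₁ = 1/0.04221″ = 23.691 pc; d₂ = 1/p₂ = 1/0.006373″ = 156.91 pc.
M₁ = m₁ − 5 log₁₀ d₁ + 5 = 10.19 − 6.8729 + 5 = 8.3171.
M₂ = 2.68 − 10.9783 + 5 = -3.2983.
L₁/L₂ = 10^(0.4(M₂ − M₁)) = 10^(0.4 × (-11.6154)) = 10^(-4.64616) = 0.000022586.

L₁/L₂ = 2.259 × 10^-5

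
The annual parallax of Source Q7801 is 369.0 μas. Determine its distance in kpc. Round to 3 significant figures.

p = 369.0 μas = 0.0003690 arcsec.
d = 1/p = 1/0.0003690 = 2710 pc.
= 2.71 kpc.

2.71 kpc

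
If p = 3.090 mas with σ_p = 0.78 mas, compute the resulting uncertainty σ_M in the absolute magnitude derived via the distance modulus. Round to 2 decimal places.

M = m − 5 log₁₀ d + 5 = m + 5 log₁₀ p + 5, so ∂M/∂p = 5/(p ln 10).
σ_M = (5/ln 10) · (σ_p/p) = 2.1715 × 0.78/3.090 = 2.1715 × 0.25243 = 0.54815.

σ_M = 0.55 mag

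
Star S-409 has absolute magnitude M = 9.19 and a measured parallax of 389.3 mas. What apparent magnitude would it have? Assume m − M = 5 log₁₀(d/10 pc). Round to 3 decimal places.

d = 1/p = 1/0.3893″ = 2.5687 pc.
m − M = 5 log₁₀ d − 5 = 5 log₁₀(2.5687) − 5 = 2.0486 − 5 = -2.9514.
m = M + (m − M) = 9.19 + (-2.9514) = 6.239.

m = 6.239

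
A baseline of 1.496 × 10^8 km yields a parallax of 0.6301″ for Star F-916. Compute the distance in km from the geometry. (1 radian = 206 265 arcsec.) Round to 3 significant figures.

θ = 0.6301″ = 0.6301/206265 = 3.0548 × 10^-6 rad.
d = B/θ = (1.496 × 10^8) / (3.0548 × 10^-6) = 4.8972 × 10^13 km.

4.90 × 10^13 km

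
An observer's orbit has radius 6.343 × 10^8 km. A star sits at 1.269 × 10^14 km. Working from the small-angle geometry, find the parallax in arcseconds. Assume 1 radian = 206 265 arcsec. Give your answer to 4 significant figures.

θ ≈ B/d = (6.343 × 10^8) / (1.269 × 10^14) = 4.9984 × 10^-6 rad.
In arcseconds: 4.9984 × 10^-6 × 206265 = 1.031″.

1.031 arcsec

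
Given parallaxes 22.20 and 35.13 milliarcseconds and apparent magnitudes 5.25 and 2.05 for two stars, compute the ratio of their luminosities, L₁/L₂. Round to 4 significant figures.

d₁ = 1/p₁ = 1/0.02220″ = 45.045 pc; d₂ = 1/p₂ = 1/0.03513″ = 28.466 pc.
M₁ = m₁ − 5 log₁₀ d₁ + 5 = 5.25 − 8.2682 + 5 = 1.9818.
M₂ = 2.05 − 7.2716 + 5 = -0.2216.
L₁/L₂ = 10^(0.4(M₂ − M₁)) = 10^(0.4 × (-2.2034)) = 10^(-0.88136) = 0.13141.

L₁/L₂ = 0.1314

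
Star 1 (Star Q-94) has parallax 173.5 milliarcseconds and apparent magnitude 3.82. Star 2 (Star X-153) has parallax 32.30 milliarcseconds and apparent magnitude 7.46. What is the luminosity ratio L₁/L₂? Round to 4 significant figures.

d₁ = 1/p₁ = 1/0.1735″ = 5.7637 pc; d₂ = 1/p₂ = 1/0.03230″ = 30.96 pc.
M₁ = m₁ − 5 log₁₀ d₁ + 5 = 3.82 − 3.8035 + 5 = 5.0165.
M₂ = 7.46 − 7.4540 + 5 = 5.0060.
L₁/L₂ = 10^(0.4(M₂ − M₁)) = 10^(0.4 × (-0.0105)) = 10^(-0.00420) = 0.99038.

L₁/L₂ = 0.9904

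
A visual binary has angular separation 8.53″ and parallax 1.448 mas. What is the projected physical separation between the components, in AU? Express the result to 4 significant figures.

5891 AU

d = 1/p = 1/0.001448″ = 690.61 pc.
At distance d (pc), an angle of θ arcsec spans θ·d AU: s = 8.53 × 690.61 = 5890.9 AU.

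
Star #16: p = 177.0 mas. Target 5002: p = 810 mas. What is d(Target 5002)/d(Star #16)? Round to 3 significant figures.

0.219

Since d = 1/p, d_B/d_A = p_A/p_B.
= 177.0 / 810 = 0.21852.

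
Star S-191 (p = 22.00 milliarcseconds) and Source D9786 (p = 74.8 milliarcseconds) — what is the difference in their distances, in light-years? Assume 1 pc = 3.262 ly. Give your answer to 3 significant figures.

105 ly

d_A = 1/0.02200″ = 45.455 pc; d_B = 1/0.07480″ = 13.369 pc.
|d_B − d_A| = |13.369 − 45.455| = 32.086 pc = 32.086 × 3.262 ly = 104.66 ly.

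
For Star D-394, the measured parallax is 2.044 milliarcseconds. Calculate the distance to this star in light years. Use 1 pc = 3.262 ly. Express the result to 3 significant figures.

1600 light years

p = 2.044 milliarcseconds = 0.002044 arcsec.
d = 1/p = 1/0.002044 = 489.24 pc.
In light-years: 489.24 × 3.262 = 1595.9 ly.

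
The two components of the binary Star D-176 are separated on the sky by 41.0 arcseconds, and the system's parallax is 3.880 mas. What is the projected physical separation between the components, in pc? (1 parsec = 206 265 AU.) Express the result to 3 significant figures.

d = 1/p = 1/0.003880″ = 257.73 pc.
At distance d (pc), an angle of θ arcsec spans θ·d AU: s = 41.0 × 257.73 = 10567 AU.
= 10567 / 206265 = 0.051230 pc.

0.0512 pc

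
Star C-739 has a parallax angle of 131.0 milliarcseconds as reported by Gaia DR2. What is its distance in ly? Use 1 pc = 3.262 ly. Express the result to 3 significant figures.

24.9 ly

p = 131.0 milliarcseconds = 0.1310 arcsec.
d = 1/p = 1/0.1310 = 7.6336 pc.
In light-years: 7.6336 × 3.262 = 24.901 ly.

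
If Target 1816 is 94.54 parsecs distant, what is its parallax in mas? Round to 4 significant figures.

10.58 mas

p = 1/d = 1/94.54 = 0.010578 arcsec.
= 0.010578 × 1000 = 10.578 mas.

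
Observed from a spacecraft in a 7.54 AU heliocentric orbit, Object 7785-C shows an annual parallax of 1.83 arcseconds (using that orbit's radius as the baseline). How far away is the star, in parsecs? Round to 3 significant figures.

With baseline B (in AU) and parallax p (in arcsec), d = B/p parsecs.
d = 7.54 / 1.83 = 4.1202 pc.

4.12 pc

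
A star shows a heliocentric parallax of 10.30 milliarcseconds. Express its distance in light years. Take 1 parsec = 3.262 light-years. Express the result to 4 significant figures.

316.7 light years

p = 10.30 milliarcseconds = 0.01030 arcsec.
d = 1/p = 1/0.01030 = 97.087 pc.
In light-years: 97.087 × 3.262 = 316.7 ly.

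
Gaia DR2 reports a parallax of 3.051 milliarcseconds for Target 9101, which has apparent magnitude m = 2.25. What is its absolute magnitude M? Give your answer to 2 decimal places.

M = -5.33

d = 1/p = 1/0.003051″ = 327.76 pc.
m − M = 5 log₁₀(327.76) − 5 = 12.5778 − 5 = 7.5778.
M = m − (m − M) = 2.25 − 7.5778 = -5.33.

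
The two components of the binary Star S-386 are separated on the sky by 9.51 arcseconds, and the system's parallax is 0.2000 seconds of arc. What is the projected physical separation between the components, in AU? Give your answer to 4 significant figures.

d = 1/p = 1/0.2000″ = 5 pc.
At distance d (pc), an angle of θ arcsec spans θ·d AU: s = 9.51 × 5 = 47.55 AU.

47.55 AU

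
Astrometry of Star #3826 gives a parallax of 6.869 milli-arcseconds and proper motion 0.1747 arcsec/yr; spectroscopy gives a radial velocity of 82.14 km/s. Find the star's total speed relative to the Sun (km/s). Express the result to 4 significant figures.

d = 1/p = 1/0.006869″ = 145.58 pc.
v_t = 4.740 μ d = 4.740 × 0.1747 × 145.58 = 120.55 km/s.
v = √(v_r² + v_t²) = √(82.14² + 120.55²) = √21279.3 = 145.87 km/s.

145.9 km/s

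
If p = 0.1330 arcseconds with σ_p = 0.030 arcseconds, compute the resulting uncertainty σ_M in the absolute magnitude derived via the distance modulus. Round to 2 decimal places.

σ_M = 0.49 mag

M = m − 5 log₁₀ d + 5 = m + 5 log₁₀ p + 5, so ∂M/∂p = 5/(p ln 10).
σ_M = (5/ln 10) · (σ_p/p) = 2.1715 × 0.030/0.1330 = 2.1715 × 0.22556 = 0.4898.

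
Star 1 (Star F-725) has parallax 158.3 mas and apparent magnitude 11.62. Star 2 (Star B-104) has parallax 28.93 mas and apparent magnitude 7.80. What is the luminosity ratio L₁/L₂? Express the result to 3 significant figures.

L₁/L₂ = 0.000990

d₁ = 1/p₁ = 1/0.1583″ = 6.3171 pc; d₂ = 1/p₂ = 1/0.02893″ = 34.566 pc.
M₁ = m₁ − 5 log₁₀ d₁ + 5 = 11.62 − 4.0026 + 5 = 12.6174.
M₂ = 7.80 − 7.6932 + 5 = 5.1068.
L₁/L₂ = 10^(0.4(M₂ − M₁)) = 10^(0.4 × (-7.5106)) = 10^(-3.00424) = 0.00099028.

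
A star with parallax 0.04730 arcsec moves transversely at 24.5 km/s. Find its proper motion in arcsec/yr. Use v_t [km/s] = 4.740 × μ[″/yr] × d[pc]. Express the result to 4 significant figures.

0.2445 arcsec/yr

d = 1/p = 1/0.04730″ = 21.142 pc.
μ = v_t / (4.74 d) = 24.5 / (4.74 × 21.142) = 24.5 / 100.21 = 0.24449 ″/yr.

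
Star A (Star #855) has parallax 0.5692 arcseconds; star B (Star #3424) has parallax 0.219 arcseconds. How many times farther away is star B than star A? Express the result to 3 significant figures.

Since d = 1/p, d_B/d_A = p_A/p_B.
= 0.5692 / 0.219 = 2.5991.

2.60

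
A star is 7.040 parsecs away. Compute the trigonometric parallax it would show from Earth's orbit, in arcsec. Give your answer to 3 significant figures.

0.142 arcsec

p = 1/d = 1/7.04 = 0.14205 arcsec.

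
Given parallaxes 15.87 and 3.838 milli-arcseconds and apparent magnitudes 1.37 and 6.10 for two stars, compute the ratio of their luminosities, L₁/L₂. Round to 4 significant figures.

d₁ = 1/p₁ = 1/0.01587″ = 63.012 pc; d₂ = 1/p₂ = 1/0.003838″ = 260.55 pc.
M₁ = m₁ − 5 log₁₀ d₁ + 5 = 1.37 − 8.9971 + 5 = -2.6271.
M₂ = 6.10 − 12.0795 + 5 = -0.9795.
L₁/L₂ = 10^(0.4(M₂ − M₁)) = 10^(0.4 × 1.6476) = 10^0.65904 = 4.5608.

L₁/L₂ = 4.561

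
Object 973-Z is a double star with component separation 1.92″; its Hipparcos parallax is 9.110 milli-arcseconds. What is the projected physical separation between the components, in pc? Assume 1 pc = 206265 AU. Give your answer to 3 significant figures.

d = 1/p = 1/0.009110″ = 109.77 pc.
At distance d (pc), an angle of θ arcsec spans θ·d AU: s = 1.92 × 109.77 = 210.76 AU.
= 210.76 / 206265 = 0.0010218 pc.

0.00102 pc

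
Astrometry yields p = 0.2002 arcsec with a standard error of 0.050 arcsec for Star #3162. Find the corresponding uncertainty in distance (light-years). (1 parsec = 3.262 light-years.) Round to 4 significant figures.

4.069 ly

d = 1/p, so σ_d = σ_p / p².
σ_d = 0.0500 / (0.2002)² = 0.0500 / 0.04008 = 1.2475 pc = 1.2475 × 3.262 ly = 4.0693 ly.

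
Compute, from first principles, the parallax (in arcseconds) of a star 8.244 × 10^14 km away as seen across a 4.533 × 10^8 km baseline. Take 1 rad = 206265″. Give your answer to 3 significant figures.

θ ≈ B/d = (4.533 × 10^8) / (8.244 × 10^14) = 5.4985 × 10^-7 rad.
In arcseconds: 5.4985 × 10^-7 × 206265 = 0.11341″.

0.113 arcsec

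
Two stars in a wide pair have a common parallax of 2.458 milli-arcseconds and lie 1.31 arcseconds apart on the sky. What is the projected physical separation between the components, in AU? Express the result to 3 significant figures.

d = 1/p = 1/0.002458″ = 406.83 pc.
At distance d (pc), an angle of θ arcsec spans θ·d AU: s = 1.31 × 406.83 = 532.95 AU.

533 AU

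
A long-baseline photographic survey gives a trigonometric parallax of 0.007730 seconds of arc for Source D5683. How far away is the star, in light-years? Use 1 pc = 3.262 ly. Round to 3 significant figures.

d = 1/p = 1/0.007730 = 129.37 pc.
In light-years: 129.37 × 3.262 = 422 ly.

422 light years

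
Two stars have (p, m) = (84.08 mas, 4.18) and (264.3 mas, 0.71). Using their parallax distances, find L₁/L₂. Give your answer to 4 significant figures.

L₁/L₂ = 0.4044

d₁ = 1/p₁ = 1/0.08408″ = 11.893 pc; d₂ = 1/p₂ = 1/0.2643″ = 3.7836 pc.
M₁ = m₁ − 5 log₁₀ d₁ + 5 = 4.18 − 5.3765 + 5 = 3.8035.
M₂ = 0.71 − 2.8895 + 5 = 2.8205.
L₁/L₂ = 10^(0.4(M₂ − M₁)) = 10^(0.4 × (-0.9830)) = 10^(-0.39320) = 0.40439.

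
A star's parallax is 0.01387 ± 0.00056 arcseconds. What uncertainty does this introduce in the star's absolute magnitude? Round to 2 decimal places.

M = m − 5 log₁₀ d + 5 = m + 5 log₁₀ p + 5, so ∂M/∂p = 5/(p ln 10).
σ_M = (5/ln 10) · (σ_p/p) = 2.1715 × 0.00056/0.01387 = 2.1715 × 0.040375 = 0.087674.

σ_M = 0.09 mag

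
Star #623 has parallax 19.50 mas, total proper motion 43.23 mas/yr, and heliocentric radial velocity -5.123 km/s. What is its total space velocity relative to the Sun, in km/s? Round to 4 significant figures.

d = 1/p = 1/0.01950″ = 51.282 pc.
μ = 43.23 mas/yr = 0.04323 ″/yr.
v_t = 4.740 μ d = 4.740 × 0.04323 × 51.282 = 10.508 km/s.
v = √(v_r² + v_t²) = √((-5.123)² + 10.508²) = √136.663 = 11.69 km/s.

11.69 km/s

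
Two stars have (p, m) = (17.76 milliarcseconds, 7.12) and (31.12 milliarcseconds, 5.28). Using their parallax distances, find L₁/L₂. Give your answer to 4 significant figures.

L₁/L₂ = 0.5639

d₁ = 1/p₁ = 1/0.01776″ = 56.306 pc; d₂ = 1/p₂ = 1/0.03112″ = 32.134 pc.
M₁ = m₁ − 5 log₁₀ d₁ + 5 = 7.12 − 8.7528 + 5 = 3.3672.
M₂ = 5.28 − 7.5348 + 5 = 2.7452.
L₁/L₂ = 10^(0.4(M₂ − M₁)) = 10^(0.4 × (-0.6220)) = 10^(-0.24880) = 0.5639.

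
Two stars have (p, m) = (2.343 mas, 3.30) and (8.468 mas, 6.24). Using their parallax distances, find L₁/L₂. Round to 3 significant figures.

d₁ = 1/p₁ = 1/0.002343″ = 426.8 pc; d₂ = 1/p₂ = 1/0.008468″ = 118.09 pc.
M₁ = m₁ − 5 log₁₀ d₁ + 5 = 3.30 − 13.1511 + 5 = -4.8511.
M₂ = 6.24 − 10.3611 + 5 = 0.8789.
L₁/L₂ = 10^(0.4(M₂ − M₁)) = 10^(0.4 × 5.7300) = 10^2.29200 = 195.88.

L₁/L₂ = 196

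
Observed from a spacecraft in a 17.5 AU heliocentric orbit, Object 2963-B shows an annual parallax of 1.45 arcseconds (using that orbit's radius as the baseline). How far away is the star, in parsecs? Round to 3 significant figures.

12.1 pc

With baseline B (in AU) and parallax p (in arcsec), d = B/p parsecs.
d = 17.5 / 1.45 = 12.069 pc.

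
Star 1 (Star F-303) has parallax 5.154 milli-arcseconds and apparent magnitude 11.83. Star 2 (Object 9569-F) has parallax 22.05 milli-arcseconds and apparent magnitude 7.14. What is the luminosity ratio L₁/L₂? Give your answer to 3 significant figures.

d₁ = 1/p₁ = 1/0.005154″ = 194.02 pc; d₂ = 1/p₂ = 1/0.02205″ = 45.351 pc.
M₁ = m₁ − 5 log₁₀ d₁ + 5 = 11.83 − 11.4392 + 5 = 5.3908.
M₂ = 7.14 − 8.2829 + 5 = 3.8571.
L₁/L₂ = 10^(0.4(M₂ − M₁)) = 10^(0.4 × (-1.5337)) = 10^(-0.61348) = 0.24351.

L₁/L₂ = 0.244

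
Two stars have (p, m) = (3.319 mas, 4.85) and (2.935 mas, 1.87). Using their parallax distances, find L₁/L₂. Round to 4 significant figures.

L₁/L₂ = 0.05026

d₁ = 1/p₁ = 1/0.003319″ = 301.3 pc; d₂ = 1/p₂ = 1/0.002935″ = 340.72 pc.
M₁ = m₁ − 5 log₁₀ d₁ + 5 = 4.85 − 12.3950 + 5 = -2.5450.
M₂ = 1.87 − 12.6620 + 5 = -5.7920.
L₁/L₂ = 10^(0.4(M₂ − M₁)) = 10^(0.4 × (-3.2470)) = 10^(-1.29880) = 0.050257.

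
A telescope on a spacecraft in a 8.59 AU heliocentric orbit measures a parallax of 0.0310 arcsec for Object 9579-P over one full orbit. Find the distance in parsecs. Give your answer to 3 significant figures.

With baseline B (in AU) and parallax p (in arcsec), d = B/p parsecs.
d = 8.59 / 0.0310 = 277.1 pc.

277 pc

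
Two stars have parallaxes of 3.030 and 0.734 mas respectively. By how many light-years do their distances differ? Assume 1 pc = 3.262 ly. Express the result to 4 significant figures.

3368 ly

d_A = 1/0.003030″ = 330.03 pc; d_B = 1/0.0007340″ = 1362.4 pc.
|d_B − d_A| = |1362.4 − 330.03| = 1032.4 pc = 1032.4 × 3.262 ly = 3367.7 ly.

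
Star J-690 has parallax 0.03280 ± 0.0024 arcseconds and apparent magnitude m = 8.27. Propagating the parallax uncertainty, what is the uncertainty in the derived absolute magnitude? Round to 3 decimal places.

M = m − 5 log₁₀ d + 5 = m + 5 log₁₀ p + 5, so ∂M/∂p = 5/(p ln 10).
σ_M = (5/ln 10) · (σ_p/p) = 2.1715 × 0.0024/0.03280 = 2.1715 × 0.073171 = 0.15889.

σ_M = 0.159 mag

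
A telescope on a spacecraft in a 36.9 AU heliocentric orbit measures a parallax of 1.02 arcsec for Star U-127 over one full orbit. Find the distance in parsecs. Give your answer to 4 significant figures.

With baseline B (in AU) and parallax p (in arcsec), d = B/p parsecs.
d = 36.9 / 1.02 = 36.176 pc.

36.18 pc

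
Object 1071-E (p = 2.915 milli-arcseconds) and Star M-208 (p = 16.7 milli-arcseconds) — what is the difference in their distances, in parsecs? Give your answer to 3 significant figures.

d_A = 1/0.002915″ = 343.05 pc; d_B = 1/0.01670″ = 59.88 pc.
|d_B − d_A| = |59.88 − 343.05| = 283.17 pc.

283 pc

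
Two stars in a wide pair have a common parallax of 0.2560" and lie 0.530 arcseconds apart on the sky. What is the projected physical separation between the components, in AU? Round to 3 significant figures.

2.07 AU

d = 1/p = 1/0.2560″ = 3.9063 pc.
At distance d (pc), an angle of θ arcsec spans θ·d AU: s = 0.530 × 3.9063 = 2.0703 AU.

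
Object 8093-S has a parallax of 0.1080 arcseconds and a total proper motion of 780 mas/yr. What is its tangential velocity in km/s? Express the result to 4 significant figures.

34.23 km/s

d = 1/p = 1/0.1080″ = 9.2593 pc.
μ = 780 mas/yr = 0.780 ″/yr.
v_t = 4.74 × μ × d = 4.74 × 0.780 × 9.2593 = 34.233 km/s.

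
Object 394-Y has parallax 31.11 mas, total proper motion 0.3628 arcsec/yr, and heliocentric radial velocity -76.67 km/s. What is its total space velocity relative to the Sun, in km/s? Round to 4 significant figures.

d = 1/p = 1/0.03111″ = 32.144 pc.
v_t = 4.740 μ d = 4.740 × 0.3628 × 32.144 = 55.277 km/s.
v = √(v_r² + v_t²) = √((-76.67)² + 55.277²) = √8933.84 = 94.519 km/s.

94.52 km/s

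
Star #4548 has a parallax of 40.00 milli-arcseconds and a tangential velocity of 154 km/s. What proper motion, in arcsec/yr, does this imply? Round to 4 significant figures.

1.300 arcsec/yr

d = 1/p = 1/0.04000″ = 25 pc.
μ = v_t / (4.74 d) = 154 / (4.74 × 25) = 154 / 118.5 = 1.2996 ″/yr.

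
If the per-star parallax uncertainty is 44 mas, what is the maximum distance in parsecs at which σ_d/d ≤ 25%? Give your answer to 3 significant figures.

σ_d/d = σ_p/p, so the condition is σ_p/p ≤ 0.25, i.e. p ≥ σ_p/0.25.
p_min = 44/0.25 = 176 mas = 0.176 arcsec.
d_max = 1/p_min = 1/0.176 = 5.6818 pc.

5.68 pc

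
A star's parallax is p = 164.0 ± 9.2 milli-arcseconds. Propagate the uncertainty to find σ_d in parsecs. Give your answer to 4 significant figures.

0.3421 pc

d = 1/p, so σ_d = σ_p / p².
σ_d = 0.00920 / (0.1640)² = 0.00920 / 0.026896 = 0.34206 pc.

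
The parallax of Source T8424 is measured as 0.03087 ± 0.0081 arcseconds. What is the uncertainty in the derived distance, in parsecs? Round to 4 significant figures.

d = 1/p, so σ_d = σ_p / p².
σ_d = 0.00810 / (0.03087)² = 0.00810 / 0.00095296 = 8.4998 pc.

8.500 pc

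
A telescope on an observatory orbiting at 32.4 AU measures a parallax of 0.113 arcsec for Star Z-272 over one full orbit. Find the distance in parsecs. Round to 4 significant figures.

With baseline B (in AU) and parallax p (in arcsec), d = B/p parsecs.
d = 32.4 / 0.113 = 286.73 pc.

286.7 pc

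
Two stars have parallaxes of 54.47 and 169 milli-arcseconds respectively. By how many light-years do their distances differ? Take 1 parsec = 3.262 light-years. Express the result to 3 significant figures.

40.6 ly

d_A = 1/0.05447″ = 18.359 pc; d_B = 1/0.1690″ = 5.9172 pc.
|d_B − d_A| = |5.9172 − 18.359| = 12.442 pc = 12.442 × 3.262 ly = 40.586 ly.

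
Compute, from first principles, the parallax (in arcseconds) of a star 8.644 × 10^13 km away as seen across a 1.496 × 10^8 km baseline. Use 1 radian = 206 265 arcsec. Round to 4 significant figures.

θ ≈ B/d = (1.496 × 10^8) / (8.644 × 10^13) = 1.7307 × 10^-6 rad.
In arcseconds: 1.7307 × 10^-6 × 206265 = 0.35698″.

0.3570 arcsec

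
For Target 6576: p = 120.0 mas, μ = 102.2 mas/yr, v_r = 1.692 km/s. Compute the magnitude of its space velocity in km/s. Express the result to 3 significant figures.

d = 1/p = 1/0.1200″ = 8.3333 pc.
μ = 102.2 mas/yr = 0.1022 ″/yr.
v_t = 4.740 μ d = 4.740 × 0.1022 × 8.3333 = 4.0369 km/s.
v = √(v_r² + v_t²) = √(1.692² + 4.0369²) = √19.1594 = 4.3771 km/s.

4.38 km/s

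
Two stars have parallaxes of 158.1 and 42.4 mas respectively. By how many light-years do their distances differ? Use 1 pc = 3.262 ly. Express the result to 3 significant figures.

d_A = 1/0.1581″ = 6.3251 pc; d_B = 1/0.04240″ = 23.585 pc.
|d_B − d_A| = |23.585 − 6.3251| = 17.26 pc = 17.26 × 3.262 ly = 56.302 ly.

56.3 ly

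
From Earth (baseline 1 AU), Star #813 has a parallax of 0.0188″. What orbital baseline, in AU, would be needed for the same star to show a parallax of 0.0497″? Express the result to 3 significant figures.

Parallax scales linearly with baseline: p ∝ B, so B = p_target / p_Earth × 1 AU.
B = 0.0497 / 0.0188 = 2.6436 AU.

2.64 AU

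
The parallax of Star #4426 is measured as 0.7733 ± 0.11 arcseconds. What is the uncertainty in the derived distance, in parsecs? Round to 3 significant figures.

d = 1/p, so σ_d = σ_p / p².
σ_d = 0.110 / (0.7733)² = 0.110 / 0.59799 = 0.18395 pc.

0.184 pc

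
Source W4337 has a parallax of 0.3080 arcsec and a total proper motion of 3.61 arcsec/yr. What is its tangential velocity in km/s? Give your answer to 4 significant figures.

55.56 km/s

d = 1/p = 1/0.3080″ = 3.2468 pc.
v_t = 4.74 × μ × d = 4.74 × 3.61 × 3.2468 = 55.557 km/s.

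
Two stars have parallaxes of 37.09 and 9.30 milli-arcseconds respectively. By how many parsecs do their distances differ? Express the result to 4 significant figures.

80.57 pc

d_A = 1/0.03709″ = 26.961 pc; d_B = 1/0.009300″ = 107.53 pc.
|d_B − d_A| = |107.53 − 26.961| = 80.569 pc.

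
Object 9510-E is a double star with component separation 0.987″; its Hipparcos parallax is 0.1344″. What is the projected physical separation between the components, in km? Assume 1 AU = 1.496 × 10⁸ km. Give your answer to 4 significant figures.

1.099 × 10^9 km

d = 1/p = 1/0.1344″ = 7.4405 pc.
At distance d (pc), an angle of θ arcsec spans θ·d AU: s = 0.987 × 7.4405 = 7.3438 AU.
= 7.3438 × 1.496 × 10⁸ km = 1.0986 × 10^9 km.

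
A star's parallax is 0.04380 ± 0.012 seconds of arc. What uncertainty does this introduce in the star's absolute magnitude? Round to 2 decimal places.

σ_M = 0.59 mag

M = m − 5 log₁₀ d + 5 = m + 5 log₁₀ p + 5, so ∂M/∂p = 5/(p ln 10).
σ_M = (5/ln 10) · (σ_p/p) = 2.1715 × 0.012/0.04380 = 2.1715 × 0.27397 = 0.59493.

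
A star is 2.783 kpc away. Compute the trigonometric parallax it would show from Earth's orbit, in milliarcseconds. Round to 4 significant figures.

0.3593 mas

d = 2.783 kpc = 2783 pc.
p = 1/d = 1/2783 = 0.00035932 arcsec.
= 0.00035932 × 1000 = 0.35932 mas.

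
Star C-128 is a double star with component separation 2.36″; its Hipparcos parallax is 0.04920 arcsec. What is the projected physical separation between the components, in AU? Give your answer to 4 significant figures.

47.97 AU

d = 1/p = 1/0.04920″ = 20.325 pc.
At distance d (pc), an angle of θ arcsec spans θ·d AU: s = 2.36 × 20.325 = 47.967 AU.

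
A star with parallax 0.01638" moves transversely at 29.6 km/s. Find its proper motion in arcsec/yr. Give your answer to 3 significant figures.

0.102 arcsec/yr

d = 1/p = 1/0.01638″ = 61.05 pc.
μ = v_t / (4.74 d) = 29.6 / (4.74 × 61.05) = 29.6 / 289.38 = 0.10229 ″/yr.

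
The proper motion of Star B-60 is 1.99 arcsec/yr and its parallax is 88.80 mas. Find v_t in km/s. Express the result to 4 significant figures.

d = 1/p = 1/0.08880″ = 11.261 pc.
v_t = 4.74 × μ × d = 4.74 × 1.99 × 11.261 = 106.22 km/s.

106.2 km/s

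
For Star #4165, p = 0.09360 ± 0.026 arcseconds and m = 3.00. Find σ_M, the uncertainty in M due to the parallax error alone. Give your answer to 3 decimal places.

M = m − 5 log₁₀ d + 5 = m + 5 log₁₀ p + 5, so ∂M/∂p = 5/(p ln 10).
σ_M = (5/ln 10) · (σ_p/p) = 2.1715 × 0.026/0.09360 = 2.1715 × 0.27778 = 0.6032.

σ_M = 0.603 mag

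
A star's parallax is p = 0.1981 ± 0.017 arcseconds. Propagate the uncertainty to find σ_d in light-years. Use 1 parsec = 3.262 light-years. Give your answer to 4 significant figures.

1.413 ly

d = 1/p, so σ_d = σ_p / p².
σ_d = 0.0170 / (0.1981)² = 0.0170 / 0.039244 = 0.43319 pc = 0.43319 × 3.262 ly = 1.4131 ly.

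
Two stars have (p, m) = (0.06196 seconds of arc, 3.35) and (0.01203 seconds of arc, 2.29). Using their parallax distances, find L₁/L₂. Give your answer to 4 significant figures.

L₁/L₂ = 0.01420

d₁ = 1/p₁ = 1/0.06196″ = 16.139 pc; d₂ = 1/p₂ = 1/0.01203″ = 83.126 pc.
M₁ = m₁ − 5 log₁₀ d₁ + 5 = 3.35 − 6.0394 + 5 = 2.3106.
M₂ = 2.29 − 9.5987 + 5 = -2.3087.
L₁/L₂ = 10^(0.4(M₂ − M₁)) = 10^(0.4 × (-4.6193)) = 10^(-1.84772) = 0.0142.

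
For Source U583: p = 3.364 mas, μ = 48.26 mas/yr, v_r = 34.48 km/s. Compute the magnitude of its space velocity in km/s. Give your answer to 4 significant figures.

76.24 km/s

d = 1/p = 1/0.003364″ = 297.27 pc.
μ = 48.26 mas/yr = 0.04826 ″/yr.
v_t = 4.740 μ d = 4.740 × 0.04826 × 297.27 = 68.001 km/s.
v = √(v_r² + v_t²) = √(34.48² + 68.001²) = √5813.01 = 76.243 km/s.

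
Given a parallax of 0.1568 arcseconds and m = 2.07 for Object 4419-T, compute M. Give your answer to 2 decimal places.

M = 3.05

d = 1/p = 1/0.1568″ = 6.3776 pc.
m − M = 5 log₁₀(6.3776) − 5 = 4.0233 − 5 = -0.9767.
M = m − (m − M) = 2.07 − (-0.9767) = 3.05.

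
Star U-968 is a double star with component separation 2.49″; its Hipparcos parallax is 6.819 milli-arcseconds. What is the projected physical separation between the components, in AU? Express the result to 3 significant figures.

d = 1/p = 1/0.006819″ = 146.65 pc.
At distance d (pc), an angle of θ arcsec spans θ·d AU: s = 2.49 × 146.65 = 365.16 AU.

365 AU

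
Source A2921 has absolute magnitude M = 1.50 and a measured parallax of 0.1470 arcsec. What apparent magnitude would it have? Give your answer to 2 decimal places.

m = 0.66

d = 1/p = 1/0.1470″ = 6.8027 pc.
m − M = 5 log₁₀ d − 5 = 5 log₁₀(6.8027) − 5 = 4.1634 − 5 = -0.8366.
m = M + (m − M) = 1.50 + (-0.8366) = 0.66.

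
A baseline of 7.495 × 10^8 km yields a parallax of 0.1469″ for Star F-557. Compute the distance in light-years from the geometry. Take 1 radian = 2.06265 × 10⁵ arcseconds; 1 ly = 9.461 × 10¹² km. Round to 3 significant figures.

θ = 0.1469″ = 0.1469/206265 = 7.1219 × 10^-7 rad.
d = B/θ = (7.495 × 10^8) / (7.1219 × 10^-7) = 1.0524 × 10^15 km = (1.0524 × 10^15) / (9.461 × 10^12) ly = 111.24 ly.

111 ly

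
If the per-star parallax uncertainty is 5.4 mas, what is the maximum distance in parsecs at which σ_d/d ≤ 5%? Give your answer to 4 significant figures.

σ_d/d = σ_p/p, so the condition is σ_p/p ≤ 0.05, i.e. p ≥ σ_p/0.05.
p_min = 5.4/0.05 = 108 mas = 0.108 arcsec.
d_max = 1/p_min = 1/0.108 = 9.2593 pc.

9.259 pc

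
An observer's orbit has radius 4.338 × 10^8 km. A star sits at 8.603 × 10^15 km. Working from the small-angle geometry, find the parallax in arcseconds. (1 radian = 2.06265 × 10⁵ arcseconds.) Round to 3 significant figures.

0.0104 arcsec

θ ≈ B/d = (4.338 × 10^8) / (8.603 × 10^15) = 5.0424 × 10^-8 rad.
In arcseconds: 5.0424 × 10^-8 × 206265 = 0.010401″.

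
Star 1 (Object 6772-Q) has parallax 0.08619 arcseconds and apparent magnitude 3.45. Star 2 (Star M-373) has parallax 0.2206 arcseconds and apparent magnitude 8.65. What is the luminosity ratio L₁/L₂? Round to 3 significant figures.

d₁ = 1/p₁ = 1/0.08619″ = 11.602 pc; d₂ = 1/p₂ = 1/0.2206″ = 4.5331 pc.
M₁ = m₁ − 5 log₁₀ d₁ + 5 = 3.45 − 5.3227 + 5 = 3.1273.
M₂ = 8.65 − 3.2820 + 5 = 10.3680.
L₁/L₂ = 10^(0.4(M₂ − M₁)) = 10^(0.4 × 7.2407) = 10^2.89628 = 787.55.

L₁/L₂ = 788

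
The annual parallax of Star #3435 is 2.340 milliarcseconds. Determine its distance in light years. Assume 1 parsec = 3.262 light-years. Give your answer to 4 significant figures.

p = 2.340 milliarcseconds = 0.002340 arcsec.
d = 1/p = 1/0.002340 = 427.35 pc.
In light-years: 427.35 × 3.262 = 1394 ly.

1394 light years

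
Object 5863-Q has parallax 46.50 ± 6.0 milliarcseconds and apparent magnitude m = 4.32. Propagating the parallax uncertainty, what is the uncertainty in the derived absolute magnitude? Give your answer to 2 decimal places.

M = m − 5 log₁₀ d + 5 = m + 5 log₁₀ p + 5, so ∂M/∂p = 5/(p ln 10).
σ_M = (5/ln 10) · (σ_p/p) = 2.1715 × 6.0/46.50 = 2.1715 × 0.12903 = 0.28019.

σ_M = 0.28 mag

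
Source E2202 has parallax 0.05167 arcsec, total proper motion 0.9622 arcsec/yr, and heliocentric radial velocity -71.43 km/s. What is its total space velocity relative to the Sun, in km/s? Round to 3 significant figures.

d = 1/p = 1/0.05167″ = 19.354 pc.
v_t = 4.740 μ d = 4.740 × 0.9622 × 19.354 = 88.27 km/s.
v = √(v_r² + v_t²) = √((-71.43)² + 88.27²) = √12893.8 = 113.55 km/s.

114 km/s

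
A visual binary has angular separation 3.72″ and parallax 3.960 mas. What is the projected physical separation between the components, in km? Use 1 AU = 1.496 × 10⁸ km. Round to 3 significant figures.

d = 1/p = 1/0.003960″ = 252.53 pc.
At distance d (pc), an angle of θ arcsec spans θ·d AU: s = 3.72 × 252.53 = 939.41 AU.
= 939.41 × 1.496 × 10⁸ km = 1.4054 × 10^11 km.

1.41 × 10^11 km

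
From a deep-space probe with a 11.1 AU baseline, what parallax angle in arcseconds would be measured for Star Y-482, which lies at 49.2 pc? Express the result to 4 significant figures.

0.2256 arcsec

p (arcsec) = B (AU) / d (pc).
p = 11.1 / 49.2 = 0.22561 arcsec.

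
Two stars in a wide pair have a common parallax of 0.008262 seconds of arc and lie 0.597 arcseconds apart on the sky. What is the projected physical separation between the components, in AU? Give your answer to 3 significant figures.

d = 1/p = 1/0.008262″ = 121.04 pc.
At distance d (pc), an angle of θ arcsec spans θ·d AU: s = 0.597 × 121.04 = 72.261 AU.

72.3 AU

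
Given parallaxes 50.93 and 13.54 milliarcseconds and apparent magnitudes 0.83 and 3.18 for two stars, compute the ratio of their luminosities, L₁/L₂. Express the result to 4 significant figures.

L₁/L₂ = 0.6156

d₁ = 1/p₁ = 1/0.05093″ = 19.635 pc; d₂ = 1/p₂ = 1/0.01354″ = 73.855 pc.
M₁ = m₁ − 5 log₁₀ d₁ + 5 = 0.83 − 6.4652 + 5 = -0.6352.
M₂ = 3.18 − 9.3419 + 5 = -1.1619.
L₁/L₂ = 10^(0.4(M₂ − M₁)) = 10^(0.4 × (-0.5267)) = 10^(-0.21068) = 0.61563.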